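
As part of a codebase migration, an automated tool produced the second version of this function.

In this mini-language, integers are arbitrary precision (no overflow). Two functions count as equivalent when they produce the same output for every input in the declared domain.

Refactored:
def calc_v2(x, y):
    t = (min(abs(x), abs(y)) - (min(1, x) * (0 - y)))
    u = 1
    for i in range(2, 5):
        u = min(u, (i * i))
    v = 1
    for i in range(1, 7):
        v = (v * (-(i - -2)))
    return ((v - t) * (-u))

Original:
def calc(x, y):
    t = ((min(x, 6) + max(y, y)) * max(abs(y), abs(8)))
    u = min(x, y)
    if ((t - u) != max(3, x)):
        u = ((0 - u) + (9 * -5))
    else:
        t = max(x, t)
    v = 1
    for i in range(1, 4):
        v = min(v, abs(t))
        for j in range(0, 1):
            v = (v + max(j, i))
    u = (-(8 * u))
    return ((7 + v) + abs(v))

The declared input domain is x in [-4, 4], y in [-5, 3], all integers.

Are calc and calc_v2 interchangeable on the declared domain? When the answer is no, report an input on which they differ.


x=-4, y=-5 yields 21 from calc but -20136 from calc_v2.
verdict: not equivalent; witness: x=-4, y=-5


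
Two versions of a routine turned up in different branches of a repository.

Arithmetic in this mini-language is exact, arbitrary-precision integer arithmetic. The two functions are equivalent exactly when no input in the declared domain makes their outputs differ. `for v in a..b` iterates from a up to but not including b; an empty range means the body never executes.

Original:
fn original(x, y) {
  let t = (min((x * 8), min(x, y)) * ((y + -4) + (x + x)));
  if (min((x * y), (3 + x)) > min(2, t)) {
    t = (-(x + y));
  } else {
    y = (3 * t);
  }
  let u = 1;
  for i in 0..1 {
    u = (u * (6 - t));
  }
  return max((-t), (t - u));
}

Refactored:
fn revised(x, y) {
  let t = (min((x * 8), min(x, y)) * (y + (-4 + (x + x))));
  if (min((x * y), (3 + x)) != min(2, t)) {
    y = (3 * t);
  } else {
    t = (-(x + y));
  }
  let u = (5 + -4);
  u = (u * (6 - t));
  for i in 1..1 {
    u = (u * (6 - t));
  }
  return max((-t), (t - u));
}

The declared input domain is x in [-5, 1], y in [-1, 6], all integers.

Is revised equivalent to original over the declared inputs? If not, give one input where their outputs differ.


There is a counterexample at x=0, y=1: 0 on one side, 1 on the other.
original: t := 0 | (min((x * y), (3 + x)) > min(2, t)): false | y := 0 | u := 1 | iter i=0: | u := 6 | result 0
revised: t := 0 | (min((x * y), (3 + x)) != min(2, t)): false | t := -1 | u := 1 | u := 7 | loop over i: empty range | result 1
verdict: not equivalent; witness: x=0, y=1


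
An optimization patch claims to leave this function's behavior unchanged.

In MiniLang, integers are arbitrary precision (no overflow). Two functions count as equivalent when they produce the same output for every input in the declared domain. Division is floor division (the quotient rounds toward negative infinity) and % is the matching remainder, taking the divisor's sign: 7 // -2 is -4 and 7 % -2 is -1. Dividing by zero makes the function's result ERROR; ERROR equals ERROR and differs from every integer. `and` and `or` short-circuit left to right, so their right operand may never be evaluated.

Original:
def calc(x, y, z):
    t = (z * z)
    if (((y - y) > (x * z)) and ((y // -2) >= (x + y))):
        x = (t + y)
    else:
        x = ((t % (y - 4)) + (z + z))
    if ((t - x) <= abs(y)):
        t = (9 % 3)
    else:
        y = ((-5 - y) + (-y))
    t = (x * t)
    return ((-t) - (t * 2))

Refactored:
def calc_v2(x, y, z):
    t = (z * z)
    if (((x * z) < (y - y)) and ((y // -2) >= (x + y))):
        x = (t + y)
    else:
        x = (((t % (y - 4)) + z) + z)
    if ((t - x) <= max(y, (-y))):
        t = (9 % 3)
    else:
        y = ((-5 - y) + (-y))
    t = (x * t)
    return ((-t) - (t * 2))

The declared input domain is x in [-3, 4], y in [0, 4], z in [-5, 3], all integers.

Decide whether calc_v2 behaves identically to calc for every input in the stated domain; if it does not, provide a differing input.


Behavior is preserved: although min/max/abs usage differs, comparison usage differs, the outputs never diverge.
Tracing x=3, y=0, z=-4: calc: t = 16; (((y - y) > (x * z)) and ((y // -2) >= (x + y))) -> false; x = -8; ((t - x) <= abs(y)) -> false; y = -5; t = -128; return 384 | calc_v2: t = 16; (((x * z) < (y - y)) and ((y // -2) >= (x + y))) -> false; x = -8; ((t - x) <= max(y, (-y))) -> false; y = -5; t = -128; return 384 — matching result 384.
An exhaustive pass over the 360 declared inputs shows identical outputs.
verdict: equivalent


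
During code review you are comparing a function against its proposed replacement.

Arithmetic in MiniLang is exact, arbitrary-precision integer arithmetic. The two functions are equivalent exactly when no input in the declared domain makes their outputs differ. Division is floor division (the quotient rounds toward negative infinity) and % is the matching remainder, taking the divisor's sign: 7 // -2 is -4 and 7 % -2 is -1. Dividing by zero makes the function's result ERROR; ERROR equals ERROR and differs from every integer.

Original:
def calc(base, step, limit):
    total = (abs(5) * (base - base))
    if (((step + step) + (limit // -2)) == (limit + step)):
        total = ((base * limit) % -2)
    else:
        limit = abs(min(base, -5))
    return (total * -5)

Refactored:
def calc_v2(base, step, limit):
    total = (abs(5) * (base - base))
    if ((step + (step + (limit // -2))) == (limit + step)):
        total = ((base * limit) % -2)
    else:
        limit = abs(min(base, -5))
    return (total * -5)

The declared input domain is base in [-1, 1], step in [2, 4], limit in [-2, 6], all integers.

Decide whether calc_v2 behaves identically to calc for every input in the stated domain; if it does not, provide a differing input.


The two are interchangeable: same computation, different form, and every declared input agrees.
Tracing base=0, step=4, limit=4: calc: total becomes 0; next (((step + step) + (limit // -2)) == (limit + step)) evaluates to false; next limit becomes 5; next final value 0 | calc_v2: total becomes 0; next ((step + (step + (limit // -2))) == (limit + step)) evaluates to false; next limit becomes 5; next final value 0 — matching result 0.
An exhaustive pass over the 81 declared inputs shows identical outputs.
verdict: equivalent


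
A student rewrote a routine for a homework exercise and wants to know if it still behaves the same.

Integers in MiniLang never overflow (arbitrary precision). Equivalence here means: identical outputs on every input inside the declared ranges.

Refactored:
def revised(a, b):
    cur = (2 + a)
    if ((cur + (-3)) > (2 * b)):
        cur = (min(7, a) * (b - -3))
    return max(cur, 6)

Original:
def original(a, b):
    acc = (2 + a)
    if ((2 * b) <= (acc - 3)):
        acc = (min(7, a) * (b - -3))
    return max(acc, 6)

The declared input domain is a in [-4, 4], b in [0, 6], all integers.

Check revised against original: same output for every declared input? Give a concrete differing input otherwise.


Evaluate both at a=3, b=1.
original: acc becomes 5; next ((2 * b) <= (acc - 3)) evaluates to true; next acc becomes 12; next final value 12
revised: cur becomes 5; next ((cur + (-3)) > (2 * b)) evaluates to false; next final value 6
12 != 6, so the rewrite changes behavior.
verdict: not equivalent; witness: a=3, b=1


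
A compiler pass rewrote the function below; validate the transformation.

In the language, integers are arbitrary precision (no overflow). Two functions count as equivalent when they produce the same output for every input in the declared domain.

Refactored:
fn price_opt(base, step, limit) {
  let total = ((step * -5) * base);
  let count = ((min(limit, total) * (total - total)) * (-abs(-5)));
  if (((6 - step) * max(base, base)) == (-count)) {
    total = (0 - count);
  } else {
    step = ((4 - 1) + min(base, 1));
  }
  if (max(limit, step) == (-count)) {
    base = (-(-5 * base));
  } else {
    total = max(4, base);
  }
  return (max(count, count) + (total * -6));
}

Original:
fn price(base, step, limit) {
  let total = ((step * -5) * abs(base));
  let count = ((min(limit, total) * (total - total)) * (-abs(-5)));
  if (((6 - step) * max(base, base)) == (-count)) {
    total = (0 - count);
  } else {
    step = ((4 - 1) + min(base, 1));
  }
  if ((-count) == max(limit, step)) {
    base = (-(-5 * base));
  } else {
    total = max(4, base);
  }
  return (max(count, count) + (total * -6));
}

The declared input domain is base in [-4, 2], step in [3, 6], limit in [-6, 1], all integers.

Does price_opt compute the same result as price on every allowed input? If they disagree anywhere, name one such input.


base=-4, step=3, limit=0 yields 360 from price but -360 from price_opt.
verdict: not equivalent; witness: base=-4, step=3, limit=0


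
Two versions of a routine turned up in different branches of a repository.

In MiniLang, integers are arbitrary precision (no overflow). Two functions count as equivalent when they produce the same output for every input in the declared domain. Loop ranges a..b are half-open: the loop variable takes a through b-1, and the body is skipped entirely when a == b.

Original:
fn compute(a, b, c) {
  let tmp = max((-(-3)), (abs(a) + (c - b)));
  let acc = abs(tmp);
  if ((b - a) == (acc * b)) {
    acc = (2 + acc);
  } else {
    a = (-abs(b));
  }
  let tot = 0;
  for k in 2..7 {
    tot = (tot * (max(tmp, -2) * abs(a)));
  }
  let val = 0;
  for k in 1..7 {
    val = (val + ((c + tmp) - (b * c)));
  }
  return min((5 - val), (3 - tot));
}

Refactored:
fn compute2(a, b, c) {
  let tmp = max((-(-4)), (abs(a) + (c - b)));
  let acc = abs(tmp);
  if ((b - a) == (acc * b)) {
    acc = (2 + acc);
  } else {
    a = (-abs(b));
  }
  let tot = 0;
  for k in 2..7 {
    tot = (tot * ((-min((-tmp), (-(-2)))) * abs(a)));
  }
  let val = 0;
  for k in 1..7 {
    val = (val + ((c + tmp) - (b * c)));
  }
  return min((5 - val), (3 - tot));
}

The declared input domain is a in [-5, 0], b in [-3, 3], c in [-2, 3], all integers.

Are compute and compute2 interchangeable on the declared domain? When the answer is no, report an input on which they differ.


The rewrite breaks on a=-5, b=0, c=-2, where the results are -1 and -7.
compute: tmp = 3; acc = 3; ((b - a) == (acc * b)) -> false; a = 0; tot = 0; [k=2]; tot = 0; [k=3]; tot = 0; [k=4]; tot = 0; [k=5]; tot = 0; [k=6]; tot = 0; val = 0; [k=1]; val = 1; [k=2]; val = 2; [k=3]; val = 3; [k=4]; val = 4; [k=5]; val = 5; [k=6]; val = 6; return -1
compute2: tmp = 4; acc = 4; ((b - a) == (acc * b)) -> false; a = 0; tot = 0; [k=2]; tot = 0; [k=3]; tot = 0; [k=4]; tot = 0; [k=5]; tot = 0; [k=6]; tot = 0; val = 0; [k=1]; val = 2; [k=2]; val = 4; [k=3]; val = 6; [k=4]; val = 8; [k=5]; val = 10; [k=6]; val = 12; return -7
verdict: not equivalent; witness: a=-5, b=0, c=-2


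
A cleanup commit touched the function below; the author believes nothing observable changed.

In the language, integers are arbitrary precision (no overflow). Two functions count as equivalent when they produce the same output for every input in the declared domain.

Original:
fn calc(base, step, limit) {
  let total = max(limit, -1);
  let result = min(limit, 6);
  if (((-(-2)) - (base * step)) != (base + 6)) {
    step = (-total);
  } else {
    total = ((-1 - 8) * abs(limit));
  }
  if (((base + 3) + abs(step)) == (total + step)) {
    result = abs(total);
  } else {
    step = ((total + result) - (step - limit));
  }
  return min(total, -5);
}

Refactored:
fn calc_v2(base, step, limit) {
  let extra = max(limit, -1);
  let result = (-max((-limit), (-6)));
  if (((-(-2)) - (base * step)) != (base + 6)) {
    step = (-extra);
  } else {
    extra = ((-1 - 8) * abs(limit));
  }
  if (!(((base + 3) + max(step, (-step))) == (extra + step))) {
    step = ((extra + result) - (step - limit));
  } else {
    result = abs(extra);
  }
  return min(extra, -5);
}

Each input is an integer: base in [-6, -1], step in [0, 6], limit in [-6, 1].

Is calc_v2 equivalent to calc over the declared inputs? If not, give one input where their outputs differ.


Differences: boolean connective usage differs, plus min/max/abs usage differs, plus local variable names differ — yet all 336 inputs agree.
verdict: equivalent


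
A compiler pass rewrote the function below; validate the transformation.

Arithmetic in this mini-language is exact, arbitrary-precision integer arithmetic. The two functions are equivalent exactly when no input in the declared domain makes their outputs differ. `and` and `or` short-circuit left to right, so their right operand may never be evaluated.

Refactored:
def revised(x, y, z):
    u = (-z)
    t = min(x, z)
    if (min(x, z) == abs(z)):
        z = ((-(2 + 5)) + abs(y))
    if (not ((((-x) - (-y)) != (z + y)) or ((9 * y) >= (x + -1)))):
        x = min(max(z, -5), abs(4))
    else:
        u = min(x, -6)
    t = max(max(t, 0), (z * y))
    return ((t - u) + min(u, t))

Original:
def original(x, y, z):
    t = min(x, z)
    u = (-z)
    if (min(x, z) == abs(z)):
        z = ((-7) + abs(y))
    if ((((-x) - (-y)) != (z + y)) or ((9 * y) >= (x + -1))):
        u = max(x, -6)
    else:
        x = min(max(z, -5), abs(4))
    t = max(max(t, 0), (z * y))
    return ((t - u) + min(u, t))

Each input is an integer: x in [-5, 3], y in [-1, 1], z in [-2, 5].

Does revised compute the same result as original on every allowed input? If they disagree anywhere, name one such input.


The rewrite breaks on x=1, y=0, z=-2, where the results are -1 and 0.
original: t becomes -2; next u becomes 2; next (min(x, z) == abs(z)) evaluates to false; next ((((-x) - (-y)) != (z + y)) or ((9 * y) >= (x + -1))) evaluates to true; next u becomes 1; next t becomes 0; next final value -1
revised: u becomes 2; next t becomes -2; next (min(x, z) == abs(z)) evaluates to false; next (not ((((-x) - (-y)) != (z + y)) or ((9 * y) >= (x + -1)))) evaluates to false; next u becomes -6; next t becomes 0; next final value 0
verdict: not equivalent; witness: x=1, y=0, z=-2


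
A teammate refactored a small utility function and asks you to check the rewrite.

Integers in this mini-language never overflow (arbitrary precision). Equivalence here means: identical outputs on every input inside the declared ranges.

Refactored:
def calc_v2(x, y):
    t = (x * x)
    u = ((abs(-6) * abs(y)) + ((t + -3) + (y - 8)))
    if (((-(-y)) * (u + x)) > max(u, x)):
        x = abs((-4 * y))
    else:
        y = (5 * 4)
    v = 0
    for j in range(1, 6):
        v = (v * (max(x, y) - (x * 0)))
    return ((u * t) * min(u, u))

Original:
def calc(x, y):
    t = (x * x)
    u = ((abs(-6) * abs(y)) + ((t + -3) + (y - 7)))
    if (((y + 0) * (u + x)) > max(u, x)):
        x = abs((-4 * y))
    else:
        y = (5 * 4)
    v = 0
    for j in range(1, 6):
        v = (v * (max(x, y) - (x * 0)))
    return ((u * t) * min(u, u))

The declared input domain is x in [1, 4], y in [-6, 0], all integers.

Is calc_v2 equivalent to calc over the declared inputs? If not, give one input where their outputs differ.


Evaluate both at x=1, y=-6.
calc: t := 1 | u := 21 | (((y + 0) * (u + x)) > max(u, x)): false | y := 20 | v := 0 | iter j=1: | v := 0 | iter j=2: | v := 0 | iter j=3: | v := 0 | iter j=4: | v := 0 | iter j=5: | v := 0 | result 441
calc_v2: t := 1 | u := 20 | (((-(-y)) * (u + x)) > max(u, x)): false | y := 20 | v := 0 | iter j=1: | v := 0 | iter j=2: | v := 0 | iter j=3: | v := 0 | iter j=4: | v := 0 | iter j=5: | v := 0 | result 400
441 against 400: the behavior changed.
verdict: not equivalent; witness: x=1, y=-6


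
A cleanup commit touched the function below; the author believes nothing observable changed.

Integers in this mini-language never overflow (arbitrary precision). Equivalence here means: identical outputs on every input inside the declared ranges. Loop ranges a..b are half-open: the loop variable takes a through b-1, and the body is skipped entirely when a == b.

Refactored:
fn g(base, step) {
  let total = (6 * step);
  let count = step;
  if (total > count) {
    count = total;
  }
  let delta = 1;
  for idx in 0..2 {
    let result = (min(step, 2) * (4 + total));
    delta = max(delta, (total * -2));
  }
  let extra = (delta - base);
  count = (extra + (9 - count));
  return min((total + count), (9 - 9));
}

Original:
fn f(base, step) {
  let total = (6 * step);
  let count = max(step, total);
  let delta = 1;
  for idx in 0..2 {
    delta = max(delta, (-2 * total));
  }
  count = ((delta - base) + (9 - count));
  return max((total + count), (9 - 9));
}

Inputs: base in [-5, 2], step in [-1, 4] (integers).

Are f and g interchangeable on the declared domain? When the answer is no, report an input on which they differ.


Not equivalent: base=-5, step=-1 separates them (21 vs 0).
f: total=-6, then count=-1, then delta=1, then (idx=0), then delta=12, then (idx=1), then delta=12, then count=27, then returns 21
g: total=-6, then count=-1, then (total > count) is false, then delta=1, then (idx=0), then result=2, then delta=12, then (idx=1), then result=2, then delta=12, then extra=17, then count=27, then returns 0
verdict: not equivalent; witness: base=-5, step=-1


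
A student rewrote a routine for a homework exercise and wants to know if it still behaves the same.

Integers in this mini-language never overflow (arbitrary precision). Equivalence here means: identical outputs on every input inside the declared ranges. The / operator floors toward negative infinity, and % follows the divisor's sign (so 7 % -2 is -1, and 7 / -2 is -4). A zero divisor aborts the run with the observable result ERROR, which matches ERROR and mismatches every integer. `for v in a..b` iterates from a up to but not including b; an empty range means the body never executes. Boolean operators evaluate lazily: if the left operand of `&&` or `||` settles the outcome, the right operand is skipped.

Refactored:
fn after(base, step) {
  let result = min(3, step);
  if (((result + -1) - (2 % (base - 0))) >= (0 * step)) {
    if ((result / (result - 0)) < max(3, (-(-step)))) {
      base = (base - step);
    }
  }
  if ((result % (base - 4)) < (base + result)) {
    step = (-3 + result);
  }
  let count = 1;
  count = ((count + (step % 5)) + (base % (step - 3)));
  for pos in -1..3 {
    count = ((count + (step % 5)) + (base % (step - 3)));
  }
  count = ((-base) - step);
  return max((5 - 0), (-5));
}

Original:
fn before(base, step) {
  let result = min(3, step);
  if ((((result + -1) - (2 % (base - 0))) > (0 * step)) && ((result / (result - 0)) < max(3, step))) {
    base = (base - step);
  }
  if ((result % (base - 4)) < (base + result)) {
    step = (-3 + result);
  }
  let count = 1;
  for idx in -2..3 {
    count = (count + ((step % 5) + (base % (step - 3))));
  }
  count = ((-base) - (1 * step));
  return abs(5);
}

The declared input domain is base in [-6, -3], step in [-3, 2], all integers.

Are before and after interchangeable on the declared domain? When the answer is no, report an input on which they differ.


These are not equivalent — on base=-3, step=0 the outputs split (5 vs ERROR).
before: result=0, then ((((result + -1) - (2 % (base - 0))) > (0 * step)) && ((result / (result - 0)) < max(3, step))) is false, then ((result % (base - 4)) < (base + result)) is false, then count=1, then (idx=-2), then count=1, then (idx=-1), then count=1, then (idx=0), then count=1, then (idx=1), then count=1, then (idx=2), then count=1, then count=3, then returns 5
after: result=0, then (((result + -1) - (2 % (base - 0))) >= (0 * step)) is true, then a zero divisor aborts: ERROR
verdict: not equivalent; witness: base=-3, step=0


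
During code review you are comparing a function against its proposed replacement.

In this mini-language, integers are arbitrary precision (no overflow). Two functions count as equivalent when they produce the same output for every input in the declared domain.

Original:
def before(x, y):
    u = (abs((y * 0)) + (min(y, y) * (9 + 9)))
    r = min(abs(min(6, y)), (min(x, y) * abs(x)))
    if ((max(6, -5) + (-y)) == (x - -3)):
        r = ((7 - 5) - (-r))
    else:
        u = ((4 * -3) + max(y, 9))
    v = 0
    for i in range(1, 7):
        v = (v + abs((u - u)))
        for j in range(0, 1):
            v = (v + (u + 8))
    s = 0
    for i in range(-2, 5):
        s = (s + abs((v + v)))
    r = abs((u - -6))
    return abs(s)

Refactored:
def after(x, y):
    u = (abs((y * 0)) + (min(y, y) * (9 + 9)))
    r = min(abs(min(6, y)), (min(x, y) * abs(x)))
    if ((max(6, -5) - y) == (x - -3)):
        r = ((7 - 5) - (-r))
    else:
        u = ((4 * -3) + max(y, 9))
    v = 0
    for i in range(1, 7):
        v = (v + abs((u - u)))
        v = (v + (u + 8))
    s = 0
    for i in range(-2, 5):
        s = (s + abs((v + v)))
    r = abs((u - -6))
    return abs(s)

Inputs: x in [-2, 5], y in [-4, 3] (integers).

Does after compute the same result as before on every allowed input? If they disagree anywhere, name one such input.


Reading the diff, among the changes: loop structure differs, local variable names differ, arithmetic usage differs, statement counts differ.
Tracing x=-1, y=1: before: u := 18 | r := -1 | ((max(6, -5) + (-y)) == (x - -3)): false | u := -3 | v := 0 | iter i=1: | v := 0 | iter j=0: | v := 5 | iter i=2: | v := 5 | iter j=0: | v := 10 | iter i=3: | v := 10 | iter j=0: | v := 15 | iter i=4: | v := 15 | iter j=0: | v := 20 | iter i=5: | v := 20 | iter j=0: | v := 25 | iter i=6: | v := 25 | iter j=0: | v := 30 | s := 0 | iter i=-2: | s := 60 | iter i=-1: | s := 120 | iter i=0: | s := 180 | iter i=1: | s := 240 | iter i=2: | s := 300 | iter i=3: | s := 360 | iter i=4: | s := 420 | r := 3 | result 420 | after: u := 18 | r := -1 | ((max(6, -5) - y) == (x - -3)): false | u := -3 | v := 0 | iter i=1: | v := 0 | v := 5 | iter i=2: | v := 5 | v := 10 | iter i=3: | v := 10 | v := 15 | iter i=4: | v := 15 | v := 20 | iter i=5: | v := 20 | v := 25 | iter i=6: | v := 25 | v := 30 | s := 0 | iter i=-2: | s := 60 | iter i=-1: | s := 120 | iter i=0: | s := 180 | iter i=1: | s := 240 | iter i=2: | s := 300 | iter i=3: | s := 360 | iter i=4: | s := 420 | r := 3 | result 420 — matching result 420.
Every one of the 64 inputs gives matching results.
verdict: equivalent


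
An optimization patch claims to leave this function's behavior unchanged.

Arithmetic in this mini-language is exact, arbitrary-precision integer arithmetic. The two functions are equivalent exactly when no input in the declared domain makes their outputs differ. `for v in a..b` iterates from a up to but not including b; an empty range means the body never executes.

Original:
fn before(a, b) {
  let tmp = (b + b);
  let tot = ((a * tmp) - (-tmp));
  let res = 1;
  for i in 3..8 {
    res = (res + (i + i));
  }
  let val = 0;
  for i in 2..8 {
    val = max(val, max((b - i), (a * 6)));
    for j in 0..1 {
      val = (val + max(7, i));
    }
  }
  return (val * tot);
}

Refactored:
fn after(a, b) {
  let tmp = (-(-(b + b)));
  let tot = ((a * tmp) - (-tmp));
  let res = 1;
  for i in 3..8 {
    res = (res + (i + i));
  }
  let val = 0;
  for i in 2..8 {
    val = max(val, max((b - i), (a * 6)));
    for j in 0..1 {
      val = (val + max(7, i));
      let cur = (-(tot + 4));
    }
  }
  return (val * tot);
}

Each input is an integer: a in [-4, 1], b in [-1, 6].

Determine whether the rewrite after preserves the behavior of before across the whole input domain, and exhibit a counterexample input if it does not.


The two versions differ — the changes include arithmetic usage differs; also constant usage differs; also local variable names differ; also statement counts differ.
One worked example (a=-2, b=0) — before: tmp=0, then tot=0, then res=1, then (i=3), then res=7, then (i=4), then res=15, then (i=5), then res=25, then (i=6), then res=37, then (i=7), then res=51, then val=0, then (i=2), then val=0, then (j=0), then val=7, then (i=3), then val=7, then (j=0), then val=14, then (i=4), then val=14, then (j=0), then val=21, then (i=5), then val=21, then (j=0), then val=28, then (i=6), then val=28, then (j=0), then val=35, then (i=7), then val=35, then (j=0), then val=42, then returns 0; after: tmp=0, then tot=0, then res=1, then (i=3), then res=7, then (i=4), then res=15, then (i=5), then res=25, then (i=6), then res=37, then (i=7), then res=51, then val=0, then (i=2), then val=0, then (j=0), then val=7, then cur=-4, then (i=3), then val=7, then (j=0), then val=14, then cur=-4, then (i=4), then val=14, then (j=0), then val=21, then cur=-4, then (i=5), then val=21, then (j=0), then val=28, then cur=-4, then (i=6), then val=28, then (j=0), then val=35, then cur=-4, then (i=7), then val=35, then (j=0), then val=42, then cur=-4, then returns 0; agreement on 0.
Every one of the 48 inputs gives matching results.
verdict: equivalent


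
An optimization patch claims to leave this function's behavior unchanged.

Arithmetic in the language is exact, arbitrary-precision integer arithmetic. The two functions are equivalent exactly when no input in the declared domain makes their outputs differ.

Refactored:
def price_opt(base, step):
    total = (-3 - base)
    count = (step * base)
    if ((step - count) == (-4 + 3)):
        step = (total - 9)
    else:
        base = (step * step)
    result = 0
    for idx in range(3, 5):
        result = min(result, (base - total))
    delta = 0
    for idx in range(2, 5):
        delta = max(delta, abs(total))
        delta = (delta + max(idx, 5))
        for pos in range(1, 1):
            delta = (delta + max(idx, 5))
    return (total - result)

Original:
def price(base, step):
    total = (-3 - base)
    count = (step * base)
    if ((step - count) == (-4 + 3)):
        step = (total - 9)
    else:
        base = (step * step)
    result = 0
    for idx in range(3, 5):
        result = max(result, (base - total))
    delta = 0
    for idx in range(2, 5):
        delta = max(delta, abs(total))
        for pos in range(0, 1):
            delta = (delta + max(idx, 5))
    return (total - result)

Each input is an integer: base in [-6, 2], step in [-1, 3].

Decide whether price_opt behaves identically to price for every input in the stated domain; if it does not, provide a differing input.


Take base=-6, step=-1.
price: total=3, then count=6, then ((step - count) == (-4 + 3)) is false, then base=1, then result=0, then (idx=3), then result=0, then (idx=4), then result=0, then delta=0, then (idx=2), then delta=3, then (pos=0), then delta=8, then (idx=3), then delta=8, then (pos=0), then delta=13, then (idx=4), then delta=13, then (pos=0), then delta=18, then returns 3
price_opt: total=3, then count=6, then ((step - count) == (-4 + 3)) is false, then base=1, then result=0, then (idx=3), then result=-2, then (idx=4), then result=-2, then delta=0, then (idx=2), then delta=3, then delta=8, then the loop over pos runs zero times, then (idx=3), then delta=8, then delta=13, then the loop over pos runs zero times, then (idx=4), then delta=13, then delta=18, then the loop over pos runs zero times, then returns 5
3 and 5 differ, so these are not the same function on this domain.
verdict: not equivalent; witness: base=-6, step=-1


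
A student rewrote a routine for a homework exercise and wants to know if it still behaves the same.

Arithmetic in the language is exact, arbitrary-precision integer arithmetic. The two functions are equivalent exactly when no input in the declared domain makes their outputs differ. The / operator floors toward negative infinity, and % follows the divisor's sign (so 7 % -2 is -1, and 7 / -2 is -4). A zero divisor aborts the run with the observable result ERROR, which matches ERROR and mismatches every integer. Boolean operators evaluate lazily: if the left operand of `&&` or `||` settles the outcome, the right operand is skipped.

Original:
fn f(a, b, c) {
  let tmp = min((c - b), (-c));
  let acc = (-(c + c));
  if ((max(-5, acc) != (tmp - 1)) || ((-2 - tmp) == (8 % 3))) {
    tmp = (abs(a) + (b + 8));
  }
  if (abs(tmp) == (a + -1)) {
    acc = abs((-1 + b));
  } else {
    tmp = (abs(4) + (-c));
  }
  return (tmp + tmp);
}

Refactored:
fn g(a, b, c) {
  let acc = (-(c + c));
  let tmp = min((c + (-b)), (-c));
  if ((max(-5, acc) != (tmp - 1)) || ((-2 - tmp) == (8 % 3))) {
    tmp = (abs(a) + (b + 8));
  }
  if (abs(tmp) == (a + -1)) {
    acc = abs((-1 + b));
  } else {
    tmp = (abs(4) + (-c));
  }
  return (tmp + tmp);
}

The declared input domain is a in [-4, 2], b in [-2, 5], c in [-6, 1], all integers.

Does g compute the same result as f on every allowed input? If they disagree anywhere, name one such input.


The two versions differ — the changes include arithmetic usage differs.
Tracing a=-3, b=-1, c=-6: f: tmp becomes -5; next acc becomes 12; next ((max(-5, acc) != (tmp - 1)) || ((-2 - tmp) == (8 % 3))) evaluates to true; next tmp becomes 10; next (abs(tmp) == (a + -1)) evaluates to false; next tmp becomes 10; next final value 20 | g: acc becomes 12; next tmp becomes -5; next ((max(-5, acc) != (tmp - 1)) || ((-2 - tmp) == (8 % 3))) evaluates to true; next tmp becomes 10; next (abs(tmp) == (a + -1)) evaluates to false; next tmp becomes 10; next final value 20 — matching result 20.
Every one of the 448 inputs gives matching results.
verdict: equivalent


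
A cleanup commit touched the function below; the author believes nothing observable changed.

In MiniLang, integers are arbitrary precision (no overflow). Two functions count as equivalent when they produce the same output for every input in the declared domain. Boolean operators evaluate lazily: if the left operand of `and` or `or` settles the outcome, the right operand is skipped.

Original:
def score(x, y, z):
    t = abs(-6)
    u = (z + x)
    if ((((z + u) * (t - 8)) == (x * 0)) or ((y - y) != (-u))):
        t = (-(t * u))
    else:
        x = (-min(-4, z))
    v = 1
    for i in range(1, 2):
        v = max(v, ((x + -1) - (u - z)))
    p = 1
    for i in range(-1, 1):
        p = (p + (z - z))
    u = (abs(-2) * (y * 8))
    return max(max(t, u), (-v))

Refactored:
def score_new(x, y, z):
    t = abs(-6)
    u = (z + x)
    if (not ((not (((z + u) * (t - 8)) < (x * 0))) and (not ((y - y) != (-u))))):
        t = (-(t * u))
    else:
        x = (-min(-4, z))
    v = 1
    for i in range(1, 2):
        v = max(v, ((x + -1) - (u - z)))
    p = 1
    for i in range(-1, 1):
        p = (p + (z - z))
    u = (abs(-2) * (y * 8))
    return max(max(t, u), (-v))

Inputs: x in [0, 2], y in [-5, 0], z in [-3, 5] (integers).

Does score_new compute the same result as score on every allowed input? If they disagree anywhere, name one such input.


There is a counterexample at x=0, y=-5, z=0: 0 on one side, 6 on the other.
score: t := 6 | u := 0 | ((((z + u) * (t - 8)) == (x * 0)) or ((y - y) != (-u))): true | t := 0 | v := 1 | iter i=1: | v := 1 | p := 1 | iter i=-1: | p := 1 | iter i=0: | p := 1 | u := -80 | result 0
score_new: t := 6 | u := 0 | (not ((not (((z + u) * (t - 8)) < (x * 0))) and (not ((y - y) != (-u))))): false | x := 4 | v := 1 | iter i=1: | v := 3 | p := 1 | iter i=-1: | p := 1 | iter i=0: | p := 1 | u := -80 | result 6
verdict: not equivalent; witness: x=0, y=-5, z=0


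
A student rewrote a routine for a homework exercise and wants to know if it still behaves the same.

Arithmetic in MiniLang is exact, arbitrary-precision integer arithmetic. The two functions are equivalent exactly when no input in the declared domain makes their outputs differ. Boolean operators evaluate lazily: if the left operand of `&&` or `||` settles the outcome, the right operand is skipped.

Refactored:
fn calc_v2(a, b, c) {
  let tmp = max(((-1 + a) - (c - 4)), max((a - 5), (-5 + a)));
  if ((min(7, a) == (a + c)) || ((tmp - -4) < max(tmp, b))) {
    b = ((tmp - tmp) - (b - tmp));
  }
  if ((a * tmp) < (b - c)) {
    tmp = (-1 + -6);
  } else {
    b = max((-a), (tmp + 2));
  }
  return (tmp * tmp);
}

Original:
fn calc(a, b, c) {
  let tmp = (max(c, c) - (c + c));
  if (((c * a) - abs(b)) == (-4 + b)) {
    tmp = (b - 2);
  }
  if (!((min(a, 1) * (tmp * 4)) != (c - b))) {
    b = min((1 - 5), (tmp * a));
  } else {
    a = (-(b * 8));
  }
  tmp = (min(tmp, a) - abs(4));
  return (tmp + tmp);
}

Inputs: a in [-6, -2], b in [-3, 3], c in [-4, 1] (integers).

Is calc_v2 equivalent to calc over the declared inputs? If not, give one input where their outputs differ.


Not equivalent: a=-6, b=-3, c=-4 separates them (0 vs 49).
calc: tmp becomes 4; next (((c * a) - abs(b)) == (-4 + b)) evaluates to false; next (!((min(a, 1) * (tmp * 4)) != (c - b))) evaluates to false; next a becomes 24; next tmp becomes 0; next final value 0
calc_v2: tmp becomes 1; next ((min(7, a) == (a + c)) || ((tmp - -4) < max(tmp, b))) evaluates to false; next ((a * tmp) < (b - c)) evaluates to true; next tmp becomes -7; next final value 49
verdict: not equivalent; witness: a=-6, b=-3, c=-4


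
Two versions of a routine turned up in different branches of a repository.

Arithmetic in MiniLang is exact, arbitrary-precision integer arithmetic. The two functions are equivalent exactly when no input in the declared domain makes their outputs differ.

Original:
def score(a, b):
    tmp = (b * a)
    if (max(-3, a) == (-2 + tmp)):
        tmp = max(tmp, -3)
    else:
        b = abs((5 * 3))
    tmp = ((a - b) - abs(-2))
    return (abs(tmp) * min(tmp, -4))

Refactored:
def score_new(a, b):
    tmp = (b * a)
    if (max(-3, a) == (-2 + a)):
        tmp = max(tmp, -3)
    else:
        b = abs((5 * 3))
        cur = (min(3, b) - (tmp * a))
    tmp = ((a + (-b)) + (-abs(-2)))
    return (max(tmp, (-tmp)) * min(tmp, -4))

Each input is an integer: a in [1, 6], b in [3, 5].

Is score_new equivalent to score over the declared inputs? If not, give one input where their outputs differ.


On input a=1, b=3, score returns -16 while score_new returns -256.
verdict: not equivalent; witness: a=1, b=3


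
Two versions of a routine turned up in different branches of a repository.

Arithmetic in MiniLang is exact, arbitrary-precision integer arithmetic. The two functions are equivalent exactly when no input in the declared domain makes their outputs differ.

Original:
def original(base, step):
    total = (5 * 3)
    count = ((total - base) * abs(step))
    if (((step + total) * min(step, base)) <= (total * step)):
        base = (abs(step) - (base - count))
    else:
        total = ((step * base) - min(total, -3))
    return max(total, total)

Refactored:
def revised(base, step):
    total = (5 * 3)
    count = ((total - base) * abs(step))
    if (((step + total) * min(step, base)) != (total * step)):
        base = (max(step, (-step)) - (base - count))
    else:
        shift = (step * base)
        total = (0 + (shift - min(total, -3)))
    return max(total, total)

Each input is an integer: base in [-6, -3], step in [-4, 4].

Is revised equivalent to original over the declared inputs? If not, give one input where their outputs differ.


There is a counterexample at base=-5, step=-4: 23 on one side, 15 on the other.
original: total := 15 | count := 80 | (((step + total) * min(step, base)) <= (total * step)): false | total := 23 | result 23
revised: total := 15 | count := 80 | (((step + total) * min(step, base)) != (total * step)): true | base := 89 | result 15
verdict: not equivalent; witness: base=-5, step=-4


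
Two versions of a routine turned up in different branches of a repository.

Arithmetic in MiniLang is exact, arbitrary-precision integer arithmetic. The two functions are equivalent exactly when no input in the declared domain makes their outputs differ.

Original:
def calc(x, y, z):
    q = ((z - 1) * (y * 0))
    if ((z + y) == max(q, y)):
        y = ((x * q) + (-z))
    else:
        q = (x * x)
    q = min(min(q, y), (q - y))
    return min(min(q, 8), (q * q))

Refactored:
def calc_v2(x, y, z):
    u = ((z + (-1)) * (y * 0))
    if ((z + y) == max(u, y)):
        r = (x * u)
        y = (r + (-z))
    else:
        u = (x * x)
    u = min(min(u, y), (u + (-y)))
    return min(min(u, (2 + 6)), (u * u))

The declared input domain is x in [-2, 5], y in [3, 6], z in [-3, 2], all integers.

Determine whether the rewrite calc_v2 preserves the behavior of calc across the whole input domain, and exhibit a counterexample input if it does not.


The two versions differ — the changes include constant usage differs, plus local variable names differ, plus statement counts differ, plus arithmetic usage differs.
As a probe, take x=0, y=3, z=-3: calc runs q = 0; ((z + y) == max(q, y)) -> false; q = 0; q = -3; return -3; calc_v2 runs u = 0; ((z + y) == max(u, y)) -> false; u = 0; u = -3; return -3; both end at -3.
An exhaustive pass over the 192 declared inputs shows identical outputs.
verdict: equivalent


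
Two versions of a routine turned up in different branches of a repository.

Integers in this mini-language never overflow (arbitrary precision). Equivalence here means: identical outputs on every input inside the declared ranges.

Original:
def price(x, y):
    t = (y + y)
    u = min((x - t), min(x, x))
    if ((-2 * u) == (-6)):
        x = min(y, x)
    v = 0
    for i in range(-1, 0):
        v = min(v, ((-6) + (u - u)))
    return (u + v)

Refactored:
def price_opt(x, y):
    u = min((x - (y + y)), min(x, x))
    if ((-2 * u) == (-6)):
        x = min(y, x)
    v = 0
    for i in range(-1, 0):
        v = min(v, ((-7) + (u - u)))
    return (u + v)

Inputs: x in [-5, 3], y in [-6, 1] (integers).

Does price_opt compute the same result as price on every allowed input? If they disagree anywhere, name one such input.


Consider the input x=-5, y=-6.
price: t becomes -12; next u becomes -5; next ((-2 * u) == (-6)) evaluates to false; next v becomes 0; next at i=-1:; next v becomes -6; next final value -11
price_opt: u becomes -5; next ((-2 * u) == (-6)) evaluates to false; next v becomes 0; next at i=-1:; next v becomes -7; next final value -12
-11 vs -12 — the two versions disagree here.
verdict: not equivalent; witness: x=-5, y=-6


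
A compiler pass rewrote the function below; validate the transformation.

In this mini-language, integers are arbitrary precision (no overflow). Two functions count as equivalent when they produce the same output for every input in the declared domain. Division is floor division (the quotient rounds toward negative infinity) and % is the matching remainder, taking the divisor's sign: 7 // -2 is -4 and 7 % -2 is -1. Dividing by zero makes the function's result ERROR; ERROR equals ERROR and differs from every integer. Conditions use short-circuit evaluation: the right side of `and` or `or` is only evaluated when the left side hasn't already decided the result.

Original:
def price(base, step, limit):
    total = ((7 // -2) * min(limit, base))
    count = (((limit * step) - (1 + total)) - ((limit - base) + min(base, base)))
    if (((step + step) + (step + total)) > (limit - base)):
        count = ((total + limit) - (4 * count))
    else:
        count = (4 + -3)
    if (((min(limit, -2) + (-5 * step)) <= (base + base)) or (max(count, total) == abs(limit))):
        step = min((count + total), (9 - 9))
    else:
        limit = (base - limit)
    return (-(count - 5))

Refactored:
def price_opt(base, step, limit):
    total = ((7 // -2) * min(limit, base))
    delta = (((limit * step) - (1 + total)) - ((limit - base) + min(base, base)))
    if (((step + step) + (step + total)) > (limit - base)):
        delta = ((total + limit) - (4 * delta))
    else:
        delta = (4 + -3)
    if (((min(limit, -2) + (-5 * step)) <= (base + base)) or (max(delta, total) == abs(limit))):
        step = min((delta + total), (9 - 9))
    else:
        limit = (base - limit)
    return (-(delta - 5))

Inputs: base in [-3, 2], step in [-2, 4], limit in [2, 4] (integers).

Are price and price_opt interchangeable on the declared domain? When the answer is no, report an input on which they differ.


The two versions differ — the changes include local variable names differ.
As a probe, take base=-1, step=-1, limit=3: price runs total=4, then count=-11, then (((step + step) + (step + total)) > (limit - base)) is false, then count=1, then (((min(limit, -2) + (-5 * step)) <= (base + base)) or (max(count, total) == abs(limit))) is false, then limit=-4, then returns 4; price_opt runs total=4, then delta=-11, then (((step + step) + (step + total)) > (limit - base)) is false, then delta=1, then (((min(limit, -2) + (-5 * step)) <= (base + base)) or (max(delta, total) == abs(limit))) is false, then limit=-4, then returns 4; both end at 4.
Every one of the 126 inputs gives matching results.
verdict: equivalent
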